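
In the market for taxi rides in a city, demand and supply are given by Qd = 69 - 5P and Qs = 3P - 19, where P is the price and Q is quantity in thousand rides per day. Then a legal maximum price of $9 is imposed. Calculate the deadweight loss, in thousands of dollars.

9.6

Without the control the market clears where 69 - 5P = 3P - 19, i.e. P* = 11 and Q* = 14.
Since 9 < 11, the ceiling is binding.
At P = 9: Qd = 69 - 5·9 = 24 and Qs = 3·9 - 19 = 8.
Quantity traded falls to 8. At Q = 8 the demand price is (69 - 8)/5 = 12.2 and the supply price is (19 + 8)/3 = 9.
Deadweight loss = ½ · (12.2 - 9) · (14 - 8) = ½ · 3.2 · 6 = 9.6.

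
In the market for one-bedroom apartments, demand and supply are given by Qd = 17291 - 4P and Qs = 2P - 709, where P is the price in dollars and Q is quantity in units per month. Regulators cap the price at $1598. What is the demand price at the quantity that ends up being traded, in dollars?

3701

Without the control the market clears where 17291 - 4P = 2P - 709, i.e. P* = 3000 and Q* = 5291.
The ceiling of 1598 is below the equilibrium price 3000, so it binds.
At P = 1598: Qd = 17291 - 4·1598 = 10899 and Qs = 2·1598 - 709 = 2487.
Only 2487 units reach the market. On the demand curve, the marginal buyer's willingness to pay at Q = 2487 is (17291 - 2487)/4 = 3701.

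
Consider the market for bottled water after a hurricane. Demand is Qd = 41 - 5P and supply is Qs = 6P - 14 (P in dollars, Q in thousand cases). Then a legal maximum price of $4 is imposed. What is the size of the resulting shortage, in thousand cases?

In a free market, 41 - 5P = 6P - 14 gives the equilibrium P* = 5, Q* = 16.
Because the ceiling (4) lies below the market-clearing price, it is binding.
At P = 4: Qd = 41 - 5·4 = 21 and Qs = 6·4 - 14 = 10.
Shortage = Qd - Qs = 21 - 10 = 11.

11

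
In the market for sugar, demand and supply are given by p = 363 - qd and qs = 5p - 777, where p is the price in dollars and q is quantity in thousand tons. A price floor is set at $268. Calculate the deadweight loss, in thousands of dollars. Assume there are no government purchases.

Rearranging demand gives qd = 363 - p. In a free market, 363 - p = 5p - 777 gives the equilibrium p* = 190, q* = 173.
Because the floor (268) lies above the market-clearing price, it is binding.
At p = 268: qd = 363 - 268 = 95 and qs = 5·268 - 777 = 563.
Quantity traded falls to 95. At q = 95 the demand price is 363 - 95 = 268 and the supply price is (777 + 95)/5 = 174.4.
Deadweight loss = ½ · (268 - 174.4) · (173 - 95) = ½ · 93.6 · 78 = 3650.4.

3650.4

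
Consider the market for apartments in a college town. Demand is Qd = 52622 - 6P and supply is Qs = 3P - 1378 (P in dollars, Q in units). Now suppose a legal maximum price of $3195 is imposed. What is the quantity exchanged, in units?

Setting quantity demanded equal to quantity supplied, 52622 - 6P = 3P - 1378, gives P* = 6000 and Q* = 16622.
The ceiling of 3195 is below the equilibrium price 6000, so it binds.
At P = 3195: Qd = 52622 - 6·3195 = 33452 and Qs = 3·3195 - 1378 = 8207.
The quantity actually transacted is the short side, supply: 8207.

8207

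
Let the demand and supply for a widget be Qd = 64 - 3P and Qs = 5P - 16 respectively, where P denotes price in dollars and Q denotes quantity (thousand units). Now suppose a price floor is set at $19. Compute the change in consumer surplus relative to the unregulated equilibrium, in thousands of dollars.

-184.5

In a free market, 64 - 3P = 5P - 16 gives the equilibrium P* = 10, Q* = 34.
The floor of 19 is above the equilibrium price 10, so it binds.
At P = 19: Qd = 64 - 3·19 = 7 and Qs = 5·19 - 16 = 79.
Consumer surplus without the control is ½ · (64/3 - 10) · 34 = 578/3.
With the floor, consumers buy 7 units at 19, so CS = ½ · (64/3 - 19) · 7 = 49/6.
Change in consumer surplus = 49/6 - 578/3 = -184.5.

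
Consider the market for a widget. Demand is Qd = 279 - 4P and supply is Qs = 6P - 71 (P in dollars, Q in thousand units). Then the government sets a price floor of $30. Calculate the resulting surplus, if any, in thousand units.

0

In a free market, 279 - 4P = 6P - 71 gives the equilibrium P* = 35, Q* = 139.
The floor of 30 is below the equilibrium price 35, so it is not binding; the market clears at P* = 35, Q* = 139.
Since the control does not bind, there is no surplus.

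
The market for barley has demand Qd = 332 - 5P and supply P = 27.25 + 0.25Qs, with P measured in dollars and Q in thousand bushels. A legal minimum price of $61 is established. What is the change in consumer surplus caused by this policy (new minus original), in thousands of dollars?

Rearranging supply gives Qs = 4P - 109. Without the control the market clears where 332 - 5P = 4P - 109, i.e. P* = 49 and Q* = 87.
The floor of 61 is above the equilibrium price 49, so it binds.
At P = 61: Qd = 332 - 5·61 = 27 and Qs = 4·61 - 109 = 135.
Consumer surplus without the control is ½ · (66.4 - 49) · 87 = 756.9.
With the floor, consumers buy 27 units at 61, so CS = ½ · (66.4 - 61) · 27 = 72.9.
Change in consumer surplus = 72.9 - 756.9 = -684.

-684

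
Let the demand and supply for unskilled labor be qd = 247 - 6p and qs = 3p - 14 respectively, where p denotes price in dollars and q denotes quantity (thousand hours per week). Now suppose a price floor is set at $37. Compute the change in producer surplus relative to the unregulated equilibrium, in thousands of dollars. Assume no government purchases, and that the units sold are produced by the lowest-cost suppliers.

Setting quantity demanded equal to quantity supplied, 247 - 6p = 3p - 14, gives p* = 29 and q* = 73.
Because the floor (37) lies above the market-clearing price, it is binding.
At p = 37: qd = 247 - 6·37 = 25 and qs = 3·37 - 14 = 97.
Producer surplus without the control is ½ · (29 - 14/3) · 73 = 5329/6.
With the floor, 25 units are sold at 37. The supply price at q = 25 is 13, so PS = ½ · [(37 - 14/3) + (37 - 13)] · 25 = 4225/6.
Change in producer surplus = 4225/6 - 5329/6 = -184.

-184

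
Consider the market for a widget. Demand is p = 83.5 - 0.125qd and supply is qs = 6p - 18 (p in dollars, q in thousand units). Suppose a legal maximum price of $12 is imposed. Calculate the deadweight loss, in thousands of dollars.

7187.25

Rearranging demand gives qd = 668 - 8p. In a free market, 668 - 8p = 6p - 18 gives the equilibrium p* = 49, q* = 276.
Since 12 < 49, the ceiling is binding.
At p = 12: qd = 668 - 8·12 = 572 and qs = 6·12 - 18 = 54.
Quantity traded falls to 54. At q = 54 the demand price is (668 - 54)/8 = 76.75 and the supply price is (18 + 54)/6 = 12.
Deadweight loss = ½ · (76.75 - 12) · (276 - 54) = ½ · 64.75 · 222 = 7187.25.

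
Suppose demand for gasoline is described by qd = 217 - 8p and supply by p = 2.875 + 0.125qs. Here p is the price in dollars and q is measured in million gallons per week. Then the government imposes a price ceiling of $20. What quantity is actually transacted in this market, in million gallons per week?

Rearranging supply gives qs = 8p - 23. Without the control the market clears where 217 - 8p = 8p - 23, i.e. p* = 15 and q* = 97.
Since 20 is above p* = 15, the ceiling does not bind and the free-market outcome prevails.

97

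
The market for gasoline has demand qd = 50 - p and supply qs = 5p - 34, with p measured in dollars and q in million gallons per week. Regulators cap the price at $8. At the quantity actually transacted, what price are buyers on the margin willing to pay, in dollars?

44

Equilibrium: 50 - p = 5p - 34, so 84 = 6p and p* = 14, q* = 36.
The ceiling of 8 is below the equilibrium price 14, so it binds.
At p = 8: qd = 50 - 8 = 42 and qs = 5·8 - 34 = 6.
Only 6 units reach the market. On the demand curve, the marginal buyer's willingness to pay at q = 6 is (50 - 6) = 44.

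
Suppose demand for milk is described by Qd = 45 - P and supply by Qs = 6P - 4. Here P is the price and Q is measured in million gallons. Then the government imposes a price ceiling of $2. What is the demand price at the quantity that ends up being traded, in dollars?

37

Setting quantity demanded equal to quantity supplied, 45 - P = 6P - 4, gives P* = 7 and Q* = 38.
The ceiling of 2 is below the equilibrium price 7, so it binds.
At P = 2: Qd = 45 - 2 = 43 and Qs = 6·2 - 4 = 8.
Only 8 units reach the market. On the demand curve, the marginal buyer's willingness to pay at Q = 8 is (45 - 8) = 37.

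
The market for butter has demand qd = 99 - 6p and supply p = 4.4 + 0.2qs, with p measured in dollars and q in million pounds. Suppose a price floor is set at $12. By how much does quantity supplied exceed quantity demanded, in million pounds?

Rearranging supply gives qs = 5p - 22. Setting quantity demanded equal to quantity supplied, 99 - 6p = 5p - 22, gives p* = 11 and q* = 33.
The floor of 12 is above the equilibrium price 11, so it binds.
At p = 12: qd = 99 - 6·12 = 27 and qs = 5·12 - 22 = 38.
Surplus = qs - qd = 38 - 27 = 11.

11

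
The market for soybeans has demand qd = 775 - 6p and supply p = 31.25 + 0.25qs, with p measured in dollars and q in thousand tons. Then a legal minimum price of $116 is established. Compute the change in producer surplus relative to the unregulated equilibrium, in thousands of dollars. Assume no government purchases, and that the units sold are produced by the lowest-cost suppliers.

Rearranging supply gives qs = 4p - 125. Without the control the market clears where 775 - 6p = 4p - 125, i.e. p* = 90 and q* = 235.
Since 116 > 90, the floor is binding.
At p = 116: qd = 775 - 6·116 = 79 and qs = 4·116 - 125 = 339.
Producer surplus without the control is ½ · (90 - 31.25) · 235 = 6903.125.
With the floor, 79 units are sold at 116. The supply price at q = 79 is 51, so PS = ½ · [(116 - 31.25) + (116 - 51)] · 79 = 5915.125.
Change in producer surplus = 5915.125 - 6903.125 = -988.

-988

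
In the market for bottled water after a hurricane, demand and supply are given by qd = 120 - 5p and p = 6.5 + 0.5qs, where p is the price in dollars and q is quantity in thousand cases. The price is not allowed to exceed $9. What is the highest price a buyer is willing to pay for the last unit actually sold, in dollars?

Rearranging supply gives qs = 2p - 13. Equilibrium: 120 - 5p = 2p - 13, so 133 = 7p and p* = 19, q* = 25.
Because the ceiling (9) lies below the market-clearing price, it is binding.
At p = 9: qd = 120 - 5·9 = 75 and qs = 2·9 - 13 = 5.
Only 5 units reach the market. On the demand curve, the marginal buyer's willingness to pay at q = 5 is (120 - 5)/5 = 23.

23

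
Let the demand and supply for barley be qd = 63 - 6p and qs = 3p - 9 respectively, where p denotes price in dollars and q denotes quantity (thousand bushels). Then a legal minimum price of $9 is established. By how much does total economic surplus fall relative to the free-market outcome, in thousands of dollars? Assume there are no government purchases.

In a free market, 63 - 6p = 3p - 9 gives the equilibrium p* = 8, q* = 15.
The floor of 9 is above the equilibrium price 8, so it binds.
At p = 9: qd = 63 - 6·9 = 9 and qs = 3·9 - 9 = 18.
Quantity traded falls to 9. At q = 9 the demand price is (63 - 9)/6 = 9 and the supply price is (9 + 9)/3 = 6.
Deadweight loss = ½ · (9 - 6) · (15 - 9) = ½ · 3 · 6 = 9.

9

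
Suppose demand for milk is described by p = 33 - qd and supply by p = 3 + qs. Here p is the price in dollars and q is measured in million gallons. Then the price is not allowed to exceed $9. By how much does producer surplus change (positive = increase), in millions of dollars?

Rearranging demand gives qd = 33 - p; rearranging supply gives qs = p - 3. Setting quantity demanded equal to quantity supplied, 33 - p = p - 3, gives p* = 18 and q* = 15.
The ceiling of 9 is below the equilibrium price 18, so it binds.
At p = 9: qd = 33 - 9 = 24 and qs = 9 - 3 = 6.
Producer surplus without the control is ½ · (18 - 3) · 15 = 112.5.
With the ceiling, producers sell 6 units at 9, so PS = ½ · (9 - 3) · 6 = 18.
Change in producer surplus = 18 - 112.5 = -94.5.

-94.5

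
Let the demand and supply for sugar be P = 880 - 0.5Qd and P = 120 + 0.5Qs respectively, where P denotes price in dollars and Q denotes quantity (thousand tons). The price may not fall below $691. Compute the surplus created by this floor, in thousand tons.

Rearranging demand gives Qd = 1760 - 2P; rearranging supply gives Qs = 2P - 240. Without the control the market clears where 1760 - 2P = 2P - 240, i.e. P* = 500 and Q* = 760.
Because the floor (691) lies above the market-clearing price, it is binding.
At P = 691: Qd = 1760 - 2·691 = 378 and Qs = 2·691 - 240 = 1142.
Surplus = Qs - Qd = 1142 - 378 = 764.

764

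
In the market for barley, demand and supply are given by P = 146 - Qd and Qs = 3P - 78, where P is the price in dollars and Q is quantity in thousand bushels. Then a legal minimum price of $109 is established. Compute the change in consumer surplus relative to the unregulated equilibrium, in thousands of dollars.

Rearranging demand gives Qd = 146 - P. In a free market, 146 - P = 3P - 78 gives the equilibrium P* = 56, Q* = 90.
Since 109 > 56, the floor is binding.
At P = 109: Qd = 146 - 109 = 37 and Qs = 3·109 - 78 = 249.
Consumer surplus without the control is ½ · (146 - 56) · 90 = 4050.
With the floor, consumers buy 37 units at 109, so CS = ½ · (146 - 109) · 37 = 684.5.
Change in consumer surplus = 684.5 - 4050 = -3365.5.

-3365.5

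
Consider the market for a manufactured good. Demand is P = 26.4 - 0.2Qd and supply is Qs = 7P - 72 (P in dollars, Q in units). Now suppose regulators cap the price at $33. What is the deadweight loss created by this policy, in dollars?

Rearranging demand gives Qd = 132 - 5P. In a free market, 132 - 5P = 7P - 72 gives the equilibrium P* = 17, Q* = 47.
Since 33 is above P* = 17, the ceiling does not bind and the free-market outcome prevails.
Since the control does not bind, no trades are prevented and deadweight loss is zero.

0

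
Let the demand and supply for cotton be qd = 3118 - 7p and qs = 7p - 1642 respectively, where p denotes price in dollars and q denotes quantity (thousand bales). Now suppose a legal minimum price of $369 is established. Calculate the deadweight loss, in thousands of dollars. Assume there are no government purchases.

Without the control the market clears where 3118 - 7p = 7p - 1642, i.e. p* = 340 and q* = 738.
Because the floor (369) lies above the market-clearing price, it is binding.
At p = 369: qd = 3118 - 7·369 = 535 and qs = 7·369 - 1642 = 941.
Quantity traded falls to 535. At q = 535 the demand price is (3118 - 535)/7 = 369 and the supply price is (1642 + 535)/7 = 311.
Deadweight loss = ½ · (369 - 311) · (738 - 535) = ½ · 58 · 203 = 5887.

5887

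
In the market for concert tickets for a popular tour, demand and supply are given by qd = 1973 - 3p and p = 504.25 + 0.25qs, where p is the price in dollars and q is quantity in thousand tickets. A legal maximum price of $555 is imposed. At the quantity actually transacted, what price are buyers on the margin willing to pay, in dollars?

590

Rearranging supply gives qs = 4p - 2017. Without the control the market clears where 1973 - 3p = 4p - 2017, i.e. p* = 570 and q* = 263.
The ceiling of 555 is below the equilibrium price 570, so it binds.
At p = 555: qd = 1973 - 3·555 = 308 and qs = 4·555 - 2017 = 203.
Only 203 units reach the market. On the demand curve, the marginal buyer's willingness to pay at q = 203 is (1973 - 203)/3 = 590.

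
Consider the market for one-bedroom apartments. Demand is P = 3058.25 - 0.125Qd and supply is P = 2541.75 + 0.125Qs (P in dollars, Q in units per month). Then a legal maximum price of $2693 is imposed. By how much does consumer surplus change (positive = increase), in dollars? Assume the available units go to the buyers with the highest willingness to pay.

Rearranging demand gives Qd = 24466 - 8P; rearranging supply gives Qs = 8P - 20334. Setting quantity demanded equal to quantity supplied, 24466 - 8P = 8P - 20334, gives P* = 2800 and Q* = 2066.
The ceiling of 2693 is below the equilibrium price 2800, so it binds.
At P = 2693: Qd = 24466 - 8·2693 = 2922 and Qs = 8·2693 - 20334 = 1210.
Consumer surplus without the control is ½ · (3058.25 - 2800) · 2066 = 266772.25.
With the ceiling, 1210 units are sold at 2693 (assume they go to the highest-value buyers). The demand price at Q = 1210 is 2907, so CS = ½ · [(3058.25 - 2693) + (2907 - 2693)] · 1210 = 350446.25.
Change in consumer surplus = 350446.25 - 266772.25 = 83674.

83674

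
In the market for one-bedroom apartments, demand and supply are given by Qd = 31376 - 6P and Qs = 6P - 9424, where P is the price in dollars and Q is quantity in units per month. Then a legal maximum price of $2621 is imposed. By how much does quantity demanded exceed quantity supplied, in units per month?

9348

Equilibrium: 31376 - 6P = 6P - 9424, so 40800 = 12P and P* = 3400, Q* = 10976.
Because the ceiling (2621) lies below the market-clearing price, it is binding.
At P = 2621: Qd = 31376 - 6·2621 = 15650 and Qs = 6·2621 - 9424 = 6302.
Shortage = Qd - Qs = 15650 - 6302 = 9348.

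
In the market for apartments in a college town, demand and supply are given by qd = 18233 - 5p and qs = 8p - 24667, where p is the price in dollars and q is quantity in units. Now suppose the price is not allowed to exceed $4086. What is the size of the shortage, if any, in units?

Without the control the market clears where 18233 - 5p = 8p - 24667, i.e. p* = 3300 and q* = 1733.
The ceiling of 4086 is above the equilibrium price 3300, so it is not binding; the market clears at p* = 3300, q* = 1733.
Since the control does not bind, there is no shortage.

0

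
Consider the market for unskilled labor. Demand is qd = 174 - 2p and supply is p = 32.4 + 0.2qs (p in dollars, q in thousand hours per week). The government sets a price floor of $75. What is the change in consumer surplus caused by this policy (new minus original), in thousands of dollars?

-1377

Rearranging supply gives qs = 5p - 162. Equilibrium: 174 - 2p = 5p - 162, so 336 = 7p and p* = 48, q* = 78.
Since 75 > 48, the floor is binding.
At p = 75: qd = 174 - 2·75 = 24 and qs = 5·75 - 162 = 213.
Consumer surplus without the control is ½ · (87 - 48) · 78 = 1521.
With the floor, consumers buy 24 units at 75, so CS = ½ · (87 - 75) · 24 = 144.
Change in consumer surplus = 144 - 1521 = -1377.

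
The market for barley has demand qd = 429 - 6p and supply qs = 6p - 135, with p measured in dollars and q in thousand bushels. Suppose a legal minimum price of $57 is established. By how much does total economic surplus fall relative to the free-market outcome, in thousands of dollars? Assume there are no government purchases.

Without the control the market clears where 429 - 6p = 6p - 135, i.e. p* = 47 and q* = 147.
Because the floor (57) lies above the market-clearing price, it is binding.
At p = 57: qd = 429 - 6·57 = 87 and qs = 6·57 - 135 = 207.
Quantity traded falls to 87. At q = 87 the demand price is (429 - 87)/6 = 57 and the supply price is (135 + 87)/6 = 37.
Deadweight loss = ½ · (57 - 37) · (147 - 87) = ½ · 20 · 60 = 600.

600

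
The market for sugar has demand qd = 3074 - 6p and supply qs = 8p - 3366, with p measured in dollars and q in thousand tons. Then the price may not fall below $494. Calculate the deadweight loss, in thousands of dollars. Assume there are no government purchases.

6069

Without the control the market clears where 3074 - 6p = 8p - 3366, i.e. p* = 460 and q* = 314.
The floor of 494 is above the equilibrium price 460, so it binds.
At p = 494: qd = 3074 - 6·494 = 110 and qs = 8·494 - 3366 = 586.
Quantity traded falls to 110. At q = 110 the demand price is (3074 - 110)/6 = 494 and the supply price is (3366 + 110)/8 = 434.5.
Deadweight loss = ½ · (494 - 434.5) · (314 - 110) = ½ · 59.5 · 204 = 6069.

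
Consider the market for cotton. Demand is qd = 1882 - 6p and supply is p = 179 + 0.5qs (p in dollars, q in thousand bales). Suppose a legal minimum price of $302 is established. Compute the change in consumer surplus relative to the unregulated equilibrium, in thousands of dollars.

-2992

Rearranging supply gives qs = 2p - 358. Without the control the market clears where 1882 - 6p = 2p - 358, i.e. p* = 280 and q* = 202.
Since 302 > 280, the floor is binding.
At p = 302: qd = 1882 - 6·302 = 70 and qs = 2·302 - 358 = 246.
Consumer surplus without the control is ½ · (941/3 - 280) · 202 = 10201/3.
With the floor, consumers buy 70 units at 302, so CS = ½ · (941/3 - 302) · 70 = 1225/3.
Change in consumer surplus = 1225/3 - 10201/3 = -2992.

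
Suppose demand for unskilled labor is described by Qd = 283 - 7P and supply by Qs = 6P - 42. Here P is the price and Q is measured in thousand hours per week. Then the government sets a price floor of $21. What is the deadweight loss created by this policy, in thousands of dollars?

0

Setting quantity demanded equal to quantity supplied, 283 - 7P = 6P - 42, gives P* = 25 and Q* = 108.
The floor of 21 is below the equilibrium price 25, so it is not binding; the market clears at P* = 25, Q* = 108.
Since the control does not bind, no trades are prevented and deadweight loss is zero.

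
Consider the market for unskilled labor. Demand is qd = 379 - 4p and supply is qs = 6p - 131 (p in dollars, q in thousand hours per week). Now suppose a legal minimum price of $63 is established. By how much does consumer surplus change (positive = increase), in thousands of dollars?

Equilibrium: 379 - 4p = 6p - 131, so 510 = 10p and p* = 51, q* = 175.
The floor of 63 is above the equilibrium price 51, so it binds.
At p = 63: qd = 379 - 4·63 = 127 and qs = 6·63 - 131 = 247.
Consumer surplus without the control is ½ · (94.75 - 51) · 175 = 3828.125.
With the floor, consumers buy 127 units at 63, so CS = ½ · (94.75 - 63) · 127 = 2016.125.
Change in consumer surplus = 2016.125 - 3828.125 = -1812.

-1812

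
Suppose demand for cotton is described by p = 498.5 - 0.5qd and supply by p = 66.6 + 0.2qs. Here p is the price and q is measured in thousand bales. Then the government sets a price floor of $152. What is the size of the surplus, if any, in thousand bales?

Rearranging demand gives qd = 997 - 2p; rearranging supply gives qs = 5p - 333. Equilibrium: 997 - 2p = 5p - 333, so 1330 = 7p and p* = 190, q* = 617.
Since 152 is below p* = 190, the floor does not bind and the free-market outcome prevails.
Since the control does not bind, there is no surplus.

0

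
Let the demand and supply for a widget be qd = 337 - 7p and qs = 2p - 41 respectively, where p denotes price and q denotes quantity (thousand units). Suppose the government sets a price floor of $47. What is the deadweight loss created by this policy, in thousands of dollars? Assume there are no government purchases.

Setting quantity demanded equal to quantity supplied, 337 - 7p = 2p - 41, gives p* = 42 and q* = 43.
Since 47 > 42, the floor is binding.
At p = 47: qd = 337 - 7·47 = 8 and qs = 2·47 - 41 = 53.
Quantity traded falls to 8. At q = 8 the demand price is (337 - 8)/7 = 47 and the supply price is (41 + 8)/2 = 24.5.
Deadweight loss = ½ · (47 - 24.5) · (43 - 8) = ½ · 22.5 · 35 = 393.75.

393.75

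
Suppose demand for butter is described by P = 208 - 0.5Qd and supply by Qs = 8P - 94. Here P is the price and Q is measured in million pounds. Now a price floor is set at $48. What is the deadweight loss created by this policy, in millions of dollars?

Rearranging demand gives Qd = 416 - 2P. Equilibrium: 416 - 2P = 8P - 94, so 510 = 10P and P* = 51, Q* = 314.
Since 48 is below P* = 51, the floor does not bind and the free-market outcome prevails.
Since the control does not bind, no trades are prevented and deadweight loss is zero.

0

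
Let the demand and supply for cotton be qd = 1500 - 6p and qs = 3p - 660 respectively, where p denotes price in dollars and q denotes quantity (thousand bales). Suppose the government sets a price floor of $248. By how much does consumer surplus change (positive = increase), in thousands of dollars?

-288

Equilibrium: 1500 - 6p = 3p - 660, so 2160 = 9p and p* = 240, q* = 60.
Because the floor (248) lies above the market-clearing price, it is binding.
At p = 248: qd = 1500 - 6·248 = 12 and qs = 3·248 - 660 = 84.
Consumer surplus without the control is ½ · (250 - 240) · 60 = 300.
With the floor, consumers buy 12 units at 248, so CS = ½ · (250 - 248) · 12 = 12.
Change in consumer surplus = 12 - 300 = -288.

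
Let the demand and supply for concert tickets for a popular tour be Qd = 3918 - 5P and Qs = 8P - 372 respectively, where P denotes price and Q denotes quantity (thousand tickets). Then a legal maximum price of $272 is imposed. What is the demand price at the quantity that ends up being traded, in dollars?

422.8

Equilibrium: 3918 - 5P = 8P - 372, so 4290 = 13P and P* = 330, Q* = 2268.
Because the ceiling (272) lies below the market-clearing price, it is binding.
At P = 272: Qd = 3918 - 5·272 = 2558 and Qs = 8·272 - 372 = 1804.
Only 1804 units reach the market. On the demand curve, the marginal buyer's willingness to pay at Q = 1804 is (3918 - 1804)/5 = 422.8.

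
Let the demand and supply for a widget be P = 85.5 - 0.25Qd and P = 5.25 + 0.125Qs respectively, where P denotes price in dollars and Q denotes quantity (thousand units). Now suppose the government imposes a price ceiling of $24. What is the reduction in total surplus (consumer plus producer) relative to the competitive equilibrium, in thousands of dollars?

Rearranging demand gives Qd = 342 - 4P; rearranging supply gives Qs = 8P - 42. Setting quantity demanded equal to quantity supplied, 342 - 4P = 8P - 42, gives P* = 32 and Q* = 214.
Since 24 < 32, the ceiling is binding.
At P = 24: Qd = 342 - 4·24 = 246 and Qs = 8·24 - 42 = 150.
Quantity traded falls to 150. At Q = 150 the demand price is (342 - 150)/4 = 48 and the supply price is (42 + 150)/8 = 24.
Deadweight loss = ½ · (48 - 24) · (214 - 150) = ½ · 24 · 64 = 768.

768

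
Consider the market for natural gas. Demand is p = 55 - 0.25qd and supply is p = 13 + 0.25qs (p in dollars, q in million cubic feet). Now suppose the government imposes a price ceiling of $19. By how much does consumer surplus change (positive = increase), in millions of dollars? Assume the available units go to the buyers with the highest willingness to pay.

-90

Rearranging demand gives qd = 220 - 4p; rearranging supply gives qs = 4p - 52. Equilibrium: 220 - 4p = 4p - 52, so 272 = 8p and p* = 34, q* = 84.
Since 19 < 34, the ceiling is binding.
At p = 19: qd = 220 - 4·19 = 144 and qs = 4·19 - 52 = 24.
Consumer surplus without the control is ½ · (55 - 34) · 84 = 882.
With the ceiling, 24 units are sold at 19 (assume they go to the highest-value buyers). The demand price at q = 24 is 49, so CS = ½ · [(55 - 19) + (49 - 19)] · 24 = 792.
Change in consumer surplus = 792 - 882 = -90.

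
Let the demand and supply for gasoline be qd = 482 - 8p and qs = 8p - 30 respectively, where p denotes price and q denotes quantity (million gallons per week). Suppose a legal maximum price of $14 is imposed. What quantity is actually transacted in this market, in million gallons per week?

Equilibrium: 482 - 8p = 8p - 30, so 512 = 16p and p* = 32, q* = 226.
Because the ceiling (14) lies below the market-clearing price, it is binding.
At p = 14: qd = 482 - 8·14 = 370 and qs = 8·14 - 30 = 82.
The quantity actually transacted is the short side, supply: 82.

82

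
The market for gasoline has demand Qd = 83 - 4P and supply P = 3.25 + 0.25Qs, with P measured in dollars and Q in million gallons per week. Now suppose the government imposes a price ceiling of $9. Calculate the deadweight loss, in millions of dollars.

36

Rearranging supply gives Qs = 4P - 13. Equilibrium: 83 - 4P = 4P - 13, so 96 = 8P and P* = 12, Q* = 35.
The ceiling of 9 is below the equilibrium price 12, so it binds.
At P = 9: Qd = 83 - 4·9 = 47 and Qs = 4·9 - 13 = 23.
Quantity traded falls to 23. At Q = 23 the demand price is (83 - 23)/4 = 15 and the supply price is (13 + 23)/4 = 9.
Deadweight loss = ½ · (15 - 9) · (35 - 23) = ½ · 6 · 12 = 36.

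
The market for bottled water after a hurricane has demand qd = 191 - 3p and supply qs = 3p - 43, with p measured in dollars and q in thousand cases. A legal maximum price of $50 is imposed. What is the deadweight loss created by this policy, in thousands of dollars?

Without the control the market clears where 191 - 3p = 3p - 43, i.e. p* = 39 and q* = 74.
The ceiling of 50 is above the equilibrium price 39, so it is not binding; the market clears at p* = 39, q* = 74.
Since the control does not bind, no trades are prevented and deadweight loss is zero.

0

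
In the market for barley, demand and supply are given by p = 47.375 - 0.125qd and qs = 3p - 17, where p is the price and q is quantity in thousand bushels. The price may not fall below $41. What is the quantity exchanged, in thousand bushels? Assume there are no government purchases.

Rearranging demand gives qd = 379 - 8p. Without the control the market clears where 379 - 8p = 3p - 17, i.e. p* = 36 and q* = 91.
The floor of 41 is above the equilibrium price 36, so it binds.
At p = 41: qd = 379 - 8·41 = 51 and qs = 3·41 - 17 = 106.
The quantity actually transacted is the short side, demand: 51.

51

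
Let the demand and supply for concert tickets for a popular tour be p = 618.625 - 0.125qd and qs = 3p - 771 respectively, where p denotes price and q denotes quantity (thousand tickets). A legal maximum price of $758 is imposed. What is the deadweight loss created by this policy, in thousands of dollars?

Rearranging demand gives qd = 4949 - 8p. Setting quantity demanded equal to quantity supplied, 4949 - 8p = 3p - 771, gives p* = 520 and q* = 789.
Since 758 is above p* = 520, the ceiling does not bind and the free-market outcome prevails.
Since the control does not bind, no trades are prevented and deadweight loss is zero.

0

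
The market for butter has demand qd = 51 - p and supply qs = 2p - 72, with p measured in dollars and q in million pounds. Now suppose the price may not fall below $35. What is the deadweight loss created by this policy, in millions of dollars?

Without the control the market clears where 51 - p = 2p - 72, i.e. p* = 41 and q* = 10.
Since 35 is below p* = 41, the floor does not bind and the free-market outcome prevails.
Since the control does not bind, no trades are prevented and deadweight loss is zero.

0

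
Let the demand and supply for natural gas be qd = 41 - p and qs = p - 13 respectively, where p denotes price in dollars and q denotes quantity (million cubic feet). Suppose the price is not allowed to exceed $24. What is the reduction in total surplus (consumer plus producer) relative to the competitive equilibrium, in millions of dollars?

Without the control the market clears where 41 - p = p - 13, i.e. p* = 27 and q* = 14.
The ceiling of 24 is below the equilibrium price 27, so it binds.
At p = 24: qd = 41 - 24 = 17 and qs = 24 - 13 = 11.
Quantity traded falls to 11. At q = 11 the demand price is 41 - 11 = 30 and the supply price is 13 + 11 = 24.
Deadweight loss = ½ · (30 - 24) · (14 - 11) = ½ · 6 · 3 = 9.

9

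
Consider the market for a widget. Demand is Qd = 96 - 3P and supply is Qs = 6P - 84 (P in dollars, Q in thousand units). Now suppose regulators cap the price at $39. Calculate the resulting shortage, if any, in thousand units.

In a free market, 96 - 3P = 6P - 84 gives the equilibrium P* = 20, Q* = 36.
The ceiling of 39 is above the equilibrium price 20, so it is not binding; the market clears at P* = 20, Q* = 36.
Since the control does not bind, there is no shortage.

0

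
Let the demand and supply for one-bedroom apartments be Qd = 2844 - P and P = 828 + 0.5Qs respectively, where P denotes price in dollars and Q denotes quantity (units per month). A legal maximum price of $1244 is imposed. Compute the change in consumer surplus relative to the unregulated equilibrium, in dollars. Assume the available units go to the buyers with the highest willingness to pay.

81920

Rearranging supply gives Qs = 2P - 1656. Equilibrium: 2844 - P = 2P - 1656, so 4500 = 3P and P* = 1500, Q* = 1344.
Since 1244 < 1500, the ceiling is binding.
At P = 1244: Qd = 2844 - 1244 = 1600 and Qs = 2·1244 - 1656 = 832.
Consumer surplus without the control is ½ · (2844 - 1500) · 1344 = 903168.
With the ceiling, 832 units are sold at 1244 (assume they go to the highest-value buyers). The demand price at Q = 832 is 2012, so CS = ½ · [(2844 - 1244) + (2012 - 1244)] · 832 = 985088.
Change in consumer surplus = 985088 - 903168 = 81920.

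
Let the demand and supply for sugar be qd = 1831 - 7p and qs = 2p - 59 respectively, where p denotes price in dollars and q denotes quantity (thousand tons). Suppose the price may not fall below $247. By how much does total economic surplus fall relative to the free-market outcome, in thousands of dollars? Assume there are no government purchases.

In a free market, 1831 - 7p = 2p - 59 gives the equilibrium p* = 210, q* = 361.
The floor of 247 is above the equilibrium price 210, so it binds.
At p = 247: qd = 1831 - 7·247 = 102 and qs = 2·247 - 59 = 435.
Quantity traded falls to 102. At q = 102 the demand price is (1831 - 102)/7 = 247 and the supply price is (59 + 102)/2 = 80.5.
Deadweight loss = ½ · (247 - 80.5) · (361 - 102) = ½ · 166.5 · 259 = 21561.75.

21561.75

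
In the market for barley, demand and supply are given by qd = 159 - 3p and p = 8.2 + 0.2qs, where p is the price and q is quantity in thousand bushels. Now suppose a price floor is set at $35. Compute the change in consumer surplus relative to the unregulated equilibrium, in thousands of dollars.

Rearranging supply gives qs = 5p - 41. In a free market, 159 - 3p = 5p - 41 gives the equilibrium p* = 25, q* = 84.
Because the floor (35) lies above the market-clearing price, it is binding.
At p = 35: qd = 159 - 3·35 = 54 and qs = 5·35 - 41 = 134.
Consumer surplus without the control is ½ · (53 - 25) · 84 = 1176.
With the floor, consumers buy 54 units at 35, so CS = ½ · (53 - 35) · 54 = 486.
Change in consumer surplus = 486 - 1176 = -690.

-690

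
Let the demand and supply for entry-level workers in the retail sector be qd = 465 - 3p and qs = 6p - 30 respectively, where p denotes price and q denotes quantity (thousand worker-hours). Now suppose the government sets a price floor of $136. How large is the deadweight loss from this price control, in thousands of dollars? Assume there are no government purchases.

Setting quantity demanded equal to quantity supplied, 465 - 3p = 6p - 30, gives p* = 55 and q* = 300.
Because the floor (136) lies above the market-clearing price, it is binding.
At p = 136: qd = 465 - 3·136 = 57 and qs = 6·136 - 30 = 786.
Quantity traded falls to 57. At q = 57 the demand price is (465 - 57)/3 = 136 and the supply price is (30 + 57)/6 = 14.5.
Deadweight loss = ½ · (136 - 14.5) · (300 - 57) = ½ · 121.5 · 243 = 14762.25.

14762.25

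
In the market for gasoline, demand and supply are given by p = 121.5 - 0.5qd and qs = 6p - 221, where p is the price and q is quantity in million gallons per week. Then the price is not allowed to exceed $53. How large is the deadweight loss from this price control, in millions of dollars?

300

Rearranging demand gives qd = 243 - 2p. Without the control the market clears where 243 - 2p = 6p - 221, i.e. p* = 58 and q* = 127.
The ceiling of 53 is below the equilibrium price 58, so it binds.
At p = 53: qd = 243 - 2·53 = 137 and qs = 6·53 - 221 = 97.
Quantity traded falls to 97. At q = 97 the demand price is (243 - 97)/2 = 73 and the supply price is (221 + 97)/6 = 53.
Deadweight loss = ½ · (73 - 53) · (127 - 97) = ½ · 20 · 30 = 300.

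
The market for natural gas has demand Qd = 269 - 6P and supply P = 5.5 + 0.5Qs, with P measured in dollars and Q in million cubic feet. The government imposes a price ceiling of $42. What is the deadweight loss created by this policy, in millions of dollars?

0

Rearranging supply gives Qs = 2P - 11. Without the control the market clears where 269 - 6P = 2P - 11, i.e. P* = 35 and Q* = 59.
The ceiling of 42 is above the equilibrium price 35, so it is not binding; the market clears at P* = 35, Q* = 59.
Since the control does not bind, no trades are prevented and deadweight loss is zero.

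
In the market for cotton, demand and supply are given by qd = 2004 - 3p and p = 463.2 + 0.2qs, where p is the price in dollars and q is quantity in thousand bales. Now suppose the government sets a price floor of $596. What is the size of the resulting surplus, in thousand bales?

Rearranging supply gives qs = 5p - 2316. Setting quantity demanded equal to quantity supplied, 2004 - 3p = 5p - 2316, gives p* = 540 and q* = 384.
Because the floor (596) lies above the market-clearing price, it is binding.
At p = 596: qd = 2004 - 3·596 = 216 and qs = 5·596 - 2316 = 664.
Surplus = qs - qd = 664 - 216 = 448.

448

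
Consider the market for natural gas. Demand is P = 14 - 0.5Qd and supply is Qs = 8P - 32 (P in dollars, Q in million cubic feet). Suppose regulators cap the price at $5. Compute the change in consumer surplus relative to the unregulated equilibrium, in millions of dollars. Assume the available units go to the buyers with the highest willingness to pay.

Rearranging demand gives Qd = 28 - 2P. Setting quantity demanded equal to quantity supplied, 28 - 2P = 8P - 32, gives P* = 6 and Q* = 16.
Because the ceiling (5) lies below the market-clearing price, it is binding.
At P = 5: Qd = 28 - 2·5 = 18 and Qs = 8·5 - 32 = 8.
Consumer surplus without the control is ½ · (14 - 6) · 16 = 64.
With the ceiling, 8 units are sold at 5 (assume they go to the highest-value buyers). The demand price at Q = 8 is 10, so CS = ½ · [(14 - 5) + (10 - 5)] · 8 = 56.
Change in consumer surplus = 56 - 64 = -8.

-8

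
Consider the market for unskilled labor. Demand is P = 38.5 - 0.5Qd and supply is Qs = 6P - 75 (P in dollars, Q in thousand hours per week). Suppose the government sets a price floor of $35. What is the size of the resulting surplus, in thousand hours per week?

128

Rearranging demand gives Qd = 77 - 2P. Equilibrium: 77 - 2P = 6P - 75, so 152 = 8P and P* = 19, Q* = 39.
Since 35 > 19, the floor is binding.
At P = 35: Qd = 77 - 2·35 = 7 and Qs = 6·35 - 75 = 135.
Surplus = Qs - Qd = 135 - 7 = 128.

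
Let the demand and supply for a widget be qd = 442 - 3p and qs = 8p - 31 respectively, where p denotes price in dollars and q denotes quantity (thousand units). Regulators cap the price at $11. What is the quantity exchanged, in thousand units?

Without the control the market clears where 442 - 3p = 8p - 31, i.e. p* = 43 and q* = 313.
Because the ceiling (11) lies below the market-clearing price, it is binding.
At p = 11: qd = 442 - 3·11 = 409 and qs = 8·11 - 31 = 57.
The quantity actually transacted is the short side, supply: 57.

57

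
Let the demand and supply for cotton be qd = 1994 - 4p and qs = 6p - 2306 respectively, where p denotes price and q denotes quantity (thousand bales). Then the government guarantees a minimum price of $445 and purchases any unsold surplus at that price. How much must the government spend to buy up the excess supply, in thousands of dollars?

Without the control the market clears where 1994 - 4p = 6p - 2306, i.e. p* = 430 and q* = 274.
Because the floor (445) lies above the market-clearing price, it is binding.
At p = 445: qd = 1994 - 4·445 = 214 and qs = 6·445 - 2306 = 364.
Surplus = qs - qd = 150.
Government expenditure = surplus × support price = 150 × 445 = 66750.

66750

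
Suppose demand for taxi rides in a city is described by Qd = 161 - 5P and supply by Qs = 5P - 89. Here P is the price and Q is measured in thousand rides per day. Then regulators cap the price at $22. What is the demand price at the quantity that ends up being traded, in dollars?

28

Without the control the market clears where 161 - 5P = 5P - 89, i.e. P* = 25 and Q* = 36.
Because the ceiling (22) lies below the market-clearing price, it is binding.
At P = 22: Qd = 161 - 5·22 = 51 and Qs = 5·22 - 89 = 21.
Only 21 units reach the market. On the demand curve, the marginal buyer's willingness to pay at Q = 21 is (161 - 21)/5 = 28.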